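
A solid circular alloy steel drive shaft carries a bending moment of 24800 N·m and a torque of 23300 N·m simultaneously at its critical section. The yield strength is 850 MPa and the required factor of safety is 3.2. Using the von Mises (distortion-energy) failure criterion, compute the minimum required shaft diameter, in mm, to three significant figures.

d = 107 mm

σ_allow = σ_y/n = 850/3.2 = 265.6 MPa.
For a solid shaft σ_b = 32M/(πd³) and τ = 16T/(πd³), so the von Mises stress is σ' = (16/πd³)·√(4M²+3T²).
√(4M²+3T²) = √(4×(2.480×10^7)² + 3×(2.330×10^7)²) = 6.394×10^7 N·mm.
d³ = 16×6.394×10^7/(π×265.6) = 1.226×10^6 mm³.
d = 107.0 mm.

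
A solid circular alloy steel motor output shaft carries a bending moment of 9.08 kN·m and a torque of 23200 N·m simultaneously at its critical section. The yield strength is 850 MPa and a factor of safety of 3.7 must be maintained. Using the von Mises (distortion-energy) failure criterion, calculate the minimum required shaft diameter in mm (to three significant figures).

d = 99.2 mm

σ_allow = σ_y/n = 850/3.7 = 229.7 MPa.
For a solid shaft σ_b = 32M/(πd³) and τ = 16T/(πd³), so the von Mises stress is σ' = (16/πd³)·√(4M²+3T²).
√(4M²+3T²) = √(4×(9.080×10^6)² + 3×(2.320×10^7)²) = 4.410×10^7 N·mm.
d³ = 16×4.410×10^7/(π×229.7) = 977600 mm³.
d = 99.25 mm.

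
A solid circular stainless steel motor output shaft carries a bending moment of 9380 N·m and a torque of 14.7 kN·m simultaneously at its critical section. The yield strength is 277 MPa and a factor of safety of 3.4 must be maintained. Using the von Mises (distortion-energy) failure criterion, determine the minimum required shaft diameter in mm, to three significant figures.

σ_allow = σ_y/n = 277/3.4 = 81.47 MPa.
For a solid shaft σ_b = 32M/(πd³) and τ = 16T/(πd³), so the von Mises stress is σ' = (16/πd³)·√(4M²+3T²).
√(4M²+3T²) = √(4×(9.380×10^6)² + 3×(1.470×10^7)²) = 3.163×10^7 N·mm.
d³ = 16×3.163×10^7/(π×81.47) = 1.977×10^6 mm³.
d = 125.5 mm.

d = 126 mm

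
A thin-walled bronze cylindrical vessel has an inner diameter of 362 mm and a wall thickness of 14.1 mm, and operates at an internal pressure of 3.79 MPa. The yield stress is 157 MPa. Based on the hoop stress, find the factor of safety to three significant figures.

σ_h = pD/(2t) = 3.79×362/(2×14.1) = 48.65 MPa.
n = 157/48.65 = 3.227.

n = 3.23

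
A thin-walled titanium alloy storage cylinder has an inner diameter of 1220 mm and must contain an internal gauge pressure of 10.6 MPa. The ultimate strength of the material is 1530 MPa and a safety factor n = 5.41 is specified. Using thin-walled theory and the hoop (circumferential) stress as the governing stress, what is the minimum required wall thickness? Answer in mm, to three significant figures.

σ_allow = 1530/5.41 = 282.8 MPa.
Hoop stress σ_h = pD/(2t), so t = pD/(2σ_allow) = 10.6×1220/(2×282.8) = 22.86 mm.

t = 22.9 mm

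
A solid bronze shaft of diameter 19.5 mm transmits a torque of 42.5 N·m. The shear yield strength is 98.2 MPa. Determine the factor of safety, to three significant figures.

n = 3.36

τ = 16T/(πd³) = 16×42500/(π×19.5³) = 29.19 MPa.
n = τ_limit/τ = 98.2/29.19 = 3.364.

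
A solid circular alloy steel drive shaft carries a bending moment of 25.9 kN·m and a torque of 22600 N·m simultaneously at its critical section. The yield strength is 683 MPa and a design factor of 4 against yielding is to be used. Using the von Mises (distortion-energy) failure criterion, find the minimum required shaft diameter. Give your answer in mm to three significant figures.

d = 125 mm

σ_allow = σ_y/n = 683/4 = 170.8 MPa.
For a solid shaft σ_b = 32M/(πd³) and τ = 16T/(πd³), so the von Mises stress is σ' = (16/πd³)·√(4M²+3T²).
√(4M²+3T²) = √(4×(2.590×10^7)² + 3×(2.260×10^7)²) = 6.493×10^7 N·mm.
d³ = 16×6.493×10^7/(π×170.8) = 1.937×10^6 mm³.
d = 124.6 mm.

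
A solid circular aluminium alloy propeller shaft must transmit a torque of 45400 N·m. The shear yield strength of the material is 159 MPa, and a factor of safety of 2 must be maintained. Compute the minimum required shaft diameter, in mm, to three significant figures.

d = 143 mm

Allowable shear stress τ_allow = 159/2 = 79.50 MPa.
For a solid shaft τ = 16T/(πd³), so d³ = 16T/(π τ_allow) = 16×4.5400×10^7/(π×79.50) = 2.908×10^6 mm³.
d = (2.908×10^6)^(1/3) = 142.7 mm.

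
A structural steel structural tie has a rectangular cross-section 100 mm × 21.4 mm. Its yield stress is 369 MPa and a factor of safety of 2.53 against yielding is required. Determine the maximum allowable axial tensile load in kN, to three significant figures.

F_allow = 312 kN

σ_allow = 369/2.53 = 145.8 MPa.
A = 100×21.4 = 2140 mm².
F_allow = σ_allow × A = 145.8×2140 = 312100 N.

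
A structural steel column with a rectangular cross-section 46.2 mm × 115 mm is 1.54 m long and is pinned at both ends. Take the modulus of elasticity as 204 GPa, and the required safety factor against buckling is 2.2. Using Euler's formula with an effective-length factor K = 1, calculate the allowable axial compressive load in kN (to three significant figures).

P_allow = 365 kN

Buckling occurs about the weak axis: I_min = h·b³/12 = 115×46.2³/12 = 945000 mm⁴ (b = 46.2 mm is the smaller dimension).
Effective length L_e = KL = 1×1.54 m = 1540 mm.
Euler critical load P_cr = π²EI/L_e² = π²×204000×945000/1540² = 802300 N.
P_allow = P_cr/n = 802300/2.2 = 364700 N.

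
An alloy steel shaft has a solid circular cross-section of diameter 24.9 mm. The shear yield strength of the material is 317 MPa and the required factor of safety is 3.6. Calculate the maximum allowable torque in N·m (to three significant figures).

τ_allow = 317/3.6 = 88.06 MPa.
For a solid shaft T_allow = τ_allow·πd³/16; πd³/16 = π×24.9³/16 = 3031 mm³.
T_allow = 88.06×3031 = 266900 N·mm = 266.9 N·m.

T_allow = 267 N·m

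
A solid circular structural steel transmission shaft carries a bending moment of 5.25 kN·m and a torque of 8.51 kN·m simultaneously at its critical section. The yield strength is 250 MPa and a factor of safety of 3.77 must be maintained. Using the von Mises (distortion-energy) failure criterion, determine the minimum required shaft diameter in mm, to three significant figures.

d = 112 mm

σ_allow = σ_y/n = 250/3.77 = 66.31 MPa.
For a solid shaft σ_b = 32M/(πd³) and τ = 16T/(πd³), so the von Mises stress is σ' = (16/πd³)·√(4M²+3T²).
√(4M²+3T²) = √(4×(5.250×10^6)² + 3×(8.510×10^6)²) = 1.810×10^7 N·mm.
d³ = 16×1.810×10^7/(π×66.31) = 1.390×10^6 mm³.
d = 111.6 mm.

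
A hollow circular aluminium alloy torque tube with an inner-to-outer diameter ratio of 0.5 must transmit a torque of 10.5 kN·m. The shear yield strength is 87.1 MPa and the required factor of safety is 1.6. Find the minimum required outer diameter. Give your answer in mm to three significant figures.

τ_allow = 87.1/1.6 = 54.44 MPa.
For a hollow shaft τ = 16T/[πd_o³(1−k⁴)] with k = 0.5, so 1−k⁴ = 0.9375.
d_o³ = 16T/[π τ_allow (1−k⁴)] = 16×1.0500×10^7/(π×54.44×0.9375) = 1.048×10^6 mm³.
d_o = 101.6 mm.

d_o = 102 mm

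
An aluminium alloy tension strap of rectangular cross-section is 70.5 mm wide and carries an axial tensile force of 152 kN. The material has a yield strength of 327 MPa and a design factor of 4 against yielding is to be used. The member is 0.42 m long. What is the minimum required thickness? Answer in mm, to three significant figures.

t = 26.4 mm

σ_allow = 327/4 = 81.75 MPa.
Required area A = F/σ_allow = 152000/81.75 = 1859 mm².
t = A/w = 1859/70.5 = 26.37 mm.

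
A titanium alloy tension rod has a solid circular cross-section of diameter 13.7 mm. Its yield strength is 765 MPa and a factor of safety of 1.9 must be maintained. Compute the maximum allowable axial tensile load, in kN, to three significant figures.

F_allow = 59.4 kN

σ_allow = 765/1.9 = 402.6 MPa.
A = πd²/4 = π×13.7²/4 = 147.4 mm².
F_allow = σ_allow × A = 402.6×147.4 = 59350 N.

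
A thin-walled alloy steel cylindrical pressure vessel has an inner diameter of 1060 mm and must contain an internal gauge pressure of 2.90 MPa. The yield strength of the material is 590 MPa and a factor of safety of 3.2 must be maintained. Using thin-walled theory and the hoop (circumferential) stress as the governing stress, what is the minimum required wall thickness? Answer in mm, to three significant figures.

σ_allow = 590/3.2 = 184.4 MPa.
Hoop stress σ_h = pD/(2t), so t = pD/(2σ_allow) = 2.90×1060/(2×184.4) = 8.336 mm.

t = 8.34 mm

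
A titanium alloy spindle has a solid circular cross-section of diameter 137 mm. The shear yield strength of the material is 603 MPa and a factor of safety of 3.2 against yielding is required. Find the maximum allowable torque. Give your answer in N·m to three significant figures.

τ_allow = 603/3.2 = 188.4 MPa.
For a solid shaft T_allow = τ_allow·πd³/16; πd³/16 = π×137³/16 = 504900 mm³.
T_allow = 188.4×504900 = 9.514×10^7 N·mm = 95140 N·m.

T_allow = 95100 N·m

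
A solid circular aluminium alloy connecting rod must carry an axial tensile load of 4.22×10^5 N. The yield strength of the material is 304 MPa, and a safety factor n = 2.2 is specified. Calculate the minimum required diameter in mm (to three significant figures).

Allowable stress σ_allow = 304/2.2 = 138.2 MPa.
Required area A = F/σ_allow = 422000/138.2 = 3054 mm².
A = πd²/4 → d = √(4A/π) = 62.36 mm.

d = 62.4 mm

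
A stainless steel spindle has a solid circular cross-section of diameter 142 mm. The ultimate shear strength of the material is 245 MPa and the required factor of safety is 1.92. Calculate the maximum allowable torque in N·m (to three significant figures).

τ_allow = 245/1.92 = 127.6 MPa.
For a solid shaft T_allow = τ_allow·πd³/16; πd³/16 = π×142³/16 = 562200 mm³.
T_allow = 127.6×562200 = 7.174×10^7 N·mm = 71740 N·m.

T_allow = 71700 N·m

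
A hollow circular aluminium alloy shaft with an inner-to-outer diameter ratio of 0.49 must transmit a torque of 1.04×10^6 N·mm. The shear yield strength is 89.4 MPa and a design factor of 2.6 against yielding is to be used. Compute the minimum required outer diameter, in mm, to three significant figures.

τ_allow = 89.4/2.6 = 34.38 MPa.
For a hollow shaft τ = 16T/[πd_o³(1−k⁴)] with k = 0.49, so 1−k⁴ = 0.9424.
d_o³ = 16T/[π τ_allow (1−k⁴)] = 16×1040000/(π×34.38×0.9424) = 163500 mm³.
d_o = 54.68 mm.

d_o = 54.7 mm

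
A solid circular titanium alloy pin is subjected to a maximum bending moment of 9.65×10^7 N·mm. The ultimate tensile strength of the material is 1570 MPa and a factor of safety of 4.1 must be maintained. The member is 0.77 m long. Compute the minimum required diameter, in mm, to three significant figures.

d = 137 mm

σ_allow = 1570/4.1 = 382.9 MPa.
For a solid circular section σ = 32M/(πd³), so d³ = 32M/(π σ_allow) = 32×9.6500×10^7/(π×382.9) = 2.567×10^6 mm³.
d = 136.9 mm.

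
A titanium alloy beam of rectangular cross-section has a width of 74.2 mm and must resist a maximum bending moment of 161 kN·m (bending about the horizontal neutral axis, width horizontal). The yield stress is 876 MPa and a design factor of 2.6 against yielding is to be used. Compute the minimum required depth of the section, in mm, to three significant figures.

σ_allow = 876/2.6 = 336.9 MPa.
For a rectangular section σ = 6M/(bh²), so h² = 6M/(b σ_allow) = 6×1.6100×10^8/(74.2×336.9) = 38640 mm².
h = 196.6 mm.

h = 197 mm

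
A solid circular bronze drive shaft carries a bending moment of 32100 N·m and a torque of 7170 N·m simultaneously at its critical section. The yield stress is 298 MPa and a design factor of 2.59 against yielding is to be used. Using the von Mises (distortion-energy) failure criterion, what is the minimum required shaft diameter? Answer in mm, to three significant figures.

d = 143 mm

σ_allow = σ_y/n = 298/2.59 = 115.1 MPa.
For a solid shaft σ_b = 32M/(πd³) and τ = 16T/(πd³), so the von Mises stress is σ' = (16/πd³)·√(4M²+3T²).
√(4M²+3T²) = √(4×(3.210×10^7)² + 3×(7.170×10^6)²) = 6.539×10^7 N·mm.
d³ = 16×6.539×10^7/(π×115.1) = 2.894×10^6 mm³.
d = 142.5 mm.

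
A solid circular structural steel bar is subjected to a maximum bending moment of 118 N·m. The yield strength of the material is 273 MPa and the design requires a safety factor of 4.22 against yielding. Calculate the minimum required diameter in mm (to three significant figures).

σ_allow = 273/4.22 = 64.69 MPa.
For a solid circular section σ = 32M/(πd³), so d³ = 32M/(π σ_allow) = 32×118000/(π×64.69) = 18580 mm³.
d = 26.49 mm.

d = 26.5 mm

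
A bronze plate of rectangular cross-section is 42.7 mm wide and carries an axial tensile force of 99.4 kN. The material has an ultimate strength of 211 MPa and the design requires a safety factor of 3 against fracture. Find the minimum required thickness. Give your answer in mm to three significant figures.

t = 33.1 mm

σ_allow = 211/3 = 70.33 MPa.
Required area A = F/σ_allow = 99400/70.33 = 1413 mm².
t = A/w = 1413/42.7 = 33.10 mm.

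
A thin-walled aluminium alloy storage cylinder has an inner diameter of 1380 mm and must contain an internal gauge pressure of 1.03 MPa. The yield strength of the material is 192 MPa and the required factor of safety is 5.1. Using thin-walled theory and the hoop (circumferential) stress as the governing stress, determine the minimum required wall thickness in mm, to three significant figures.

σ_allow = 192/5.1 = 37.65 MPa.
Hoop stress σ_h = pD/(2t), so t = pD/(2σ_allow) = 1.03×1380/(2×37.65) = 18.88 mm.

t = 18.9 mm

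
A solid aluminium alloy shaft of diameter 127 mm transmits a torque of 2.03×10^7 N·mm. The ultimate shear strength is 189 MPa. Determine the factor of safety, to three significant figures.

τ = 16T/(πd³) = 16×2.0300×10^7/(π×127³) = 50.47 MPa.
n = τ_limit/τ = 189/50.47 = 3.745.

n = 3.74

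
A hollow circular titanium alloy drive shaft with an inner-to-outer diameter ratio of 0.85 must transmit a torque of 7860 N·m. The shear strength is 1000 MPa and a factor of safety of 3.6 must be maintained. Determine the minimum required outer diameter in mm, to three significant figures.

τ_allow = 1000/3.6 = 277.8 MPa.
For a hollow shaft τ = 16T/[πd_o³(1−k⁴)] with k = 0.85, so 1−k⁴ = 0.4780.
d_o³ = 16T/[π τ_allow (1−k⁴)] = 16×7860000/(π×277.8×0.4780) = 301500 mm³.
d_o = 67.05 mm.

d_o = 67.1 mm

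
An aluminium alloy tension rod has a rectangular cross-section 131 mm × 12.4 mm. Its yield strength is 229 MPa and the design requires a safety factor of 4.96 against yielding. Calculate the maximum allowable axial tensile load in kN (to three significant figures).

σ_allow = 229/4.96 = 46.17 MPa.
A = 131×12.4 = 1624 mm².
F_allow = σ_allow × A = 46.17×1624 = 75000 N.

F_allow = 75.0 kN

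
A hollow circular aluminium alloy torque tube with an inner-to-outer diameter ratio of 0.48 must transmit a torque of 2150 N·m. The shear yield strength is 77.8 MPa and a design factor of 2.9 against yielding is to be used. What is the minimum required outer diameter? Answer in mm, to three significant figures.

τ_allow = 77.8/2.9 = 26.83 MPa.
For a hollow shaft τ = 16T/[πd_o³(1−k⁴)] with k = 0.48, so 1−k⁴ = 0.9469.
d_o³ = 16T/[π τ_allow (1−k⁴)] = 16×2150000/(π×26.83×0.9469) = 431000 mm³.
d_o = 75.54 mm.

d_o = 75.5 mm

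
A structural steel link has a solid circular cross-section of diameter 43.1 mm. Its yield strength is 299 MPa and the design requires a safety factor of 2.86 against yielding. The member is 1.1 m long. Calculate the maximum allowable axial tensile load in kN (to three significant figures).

σ_allow = 299/2.86 = 104.5 MPa.
A = πd²/4 = π×43.1²/4 = 1459 mm².
F_allow = σ_allow × A = 104.5×1459 = 152500 N.

F_allow = 153 kN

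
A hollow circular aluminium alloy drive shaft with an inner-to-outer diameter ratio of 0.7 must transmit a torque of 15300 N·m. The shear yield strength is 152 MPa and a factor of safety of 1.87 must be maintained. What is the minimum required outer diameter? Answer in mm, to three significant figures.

τ_allow = 152/1.87 = 81.28 MPa.
For a hollow shaft τ = 16T/[πd_o³(1−k⁴)] with k = 0.7, so 1−k⁴ = 0.7599.
d_o³ = 16T/[π τ_allow (1−k⁴)] = 16×1.5300×10^7/(π×81.28×0.7599) = 1.262×10^6 mm³.
d_o = 108.1 mm.

d_o = 108 mm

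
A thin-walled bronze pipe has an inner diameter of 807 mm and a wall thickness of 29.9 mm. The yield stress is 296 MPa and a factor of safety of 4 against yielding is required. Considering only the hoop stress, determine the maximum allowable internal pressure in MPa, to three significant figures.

p_allow = 5.48 MPa

σ_allow = 296/4 = 74.00 MPa.
σ_h = pD/(2t) → p_allow = 2σ_allow t/D = 2×74.00×29.9/807 = 5.484 MPa.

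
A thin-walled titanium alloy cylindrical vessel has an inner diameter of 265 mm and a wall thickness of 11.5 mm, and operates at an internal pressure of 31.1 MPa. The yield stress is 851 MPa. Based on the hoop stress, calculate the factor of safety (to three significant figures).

n = 2.37

σ_h = pD/(2t) = 31.1×265/(2×11.5) = 358.3 MPa.
n = 851/358.3 = 2.375.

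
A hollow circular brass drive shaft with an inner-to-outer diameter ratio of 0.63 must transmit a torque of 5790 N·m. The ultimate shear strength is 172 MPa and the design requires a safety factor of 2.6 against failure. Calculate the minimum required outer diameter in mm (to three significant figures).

d_o = 80.9 mm

τ_allow = 172/2.6 = 66.15 MPa.
For a hollow shaft τ = 16T/[πd_o³(1−k⁴)] with k = 0.63, so 1−k⁴ = 0.8425.
d_o³ = 16T/[π τ_allow (1−k⁴)] = 16×5790000/(π×66.15×0.8425) = 529100 mm³.
d_o = 80.88 mm.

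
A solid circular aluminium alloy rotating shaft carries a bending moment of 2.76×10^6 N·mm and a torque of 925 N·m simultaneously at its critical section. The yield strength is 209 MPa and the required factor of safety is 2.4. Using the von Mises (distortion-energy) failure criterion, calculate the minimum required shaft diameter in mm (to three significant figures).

d = 69.5 mm

σ_allow = σ_y/n = 209/2.4 = 87.08 MPa.
For a solid shaft σ_b = 32M/(πd³) and τ = 16T/(πd³), so the von Mises stress is σ' = (16/πd³)·√(4M²+3T²).
√(4M²+3T²) = √(4×(2.760×10^6)² + 3×(925000)²) = 5.748×10^6 N·mm.
d³ = 16×5.748×10^6/(π×87.08) = 336200 mm³.
d = 69.53 mm.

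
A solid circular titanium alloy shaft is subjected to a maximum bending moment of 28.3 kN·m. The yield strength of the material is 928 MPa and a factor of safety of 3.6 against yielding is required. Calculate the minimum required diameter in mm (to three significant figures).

σ_allow = 928/3.6 = 257.8 MPa.
For a solid circular section σ = 32M/(πd³), so d³ = 32M/(π σ_allow) = 32×2.8300×10^7/(π×257.8) = 1.118×10^6 mm³.
d = 103.8 mm.

d = 104 mm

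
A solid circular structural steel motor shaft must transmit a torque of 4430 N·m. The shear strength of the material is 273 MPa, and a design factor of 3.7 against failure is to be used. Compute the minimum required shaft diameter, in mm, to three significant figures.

d = 67.4 mm

Allowable shear stress τ_allow = 273/3.7 = 73.78 MPa.
For a solid shaft τ = 16T/(πd³), so d³ = 16T/(π τ_allow) = 16×4430000/(π×73.78) = 305800 mm³.
d = (305800)^(1/3) = 67.37 mm.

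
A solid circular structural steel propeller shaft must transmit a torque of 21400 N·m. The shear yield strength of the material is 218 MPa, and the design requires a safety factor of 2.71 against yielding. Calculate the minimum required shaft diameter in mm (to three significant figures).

Allowable shear stress τ_allow = 218/2.71 = 80.44 MPa.
For a solid shaft τ = 16T/(πd³), so d³ = 16T/(π τ_allow) = 16×2.1400×10^7/(π×80.44) = 1.355×10^6 mm³.
d = (1.355×10^6)^(1/3) = 110.7 mm.

d = 111 mm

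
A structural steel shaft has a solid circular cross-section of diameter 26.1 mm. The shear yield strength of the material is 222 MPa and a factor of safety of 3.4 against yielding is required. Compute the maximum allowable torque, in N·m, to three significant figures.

T_allow = 228 N·m

τ_allow = 222/3.4 = 65.29 MPa.
For a solid shaft T_allow = τ_allow·πd³/16; πd³/16 = π×26.1³/16 = 3491 mm³.
T_allow = 65.29×3491 = 227900 N·mm = 227.9 N·m.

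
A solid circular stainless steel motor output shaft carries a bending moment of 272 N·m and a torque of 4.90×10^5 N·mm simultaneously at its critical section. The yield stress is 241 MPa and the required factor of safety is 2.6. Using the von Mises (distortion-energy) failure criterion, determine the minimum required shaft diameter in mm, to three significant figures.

σ_allow = σ_y/n = 241/2.6 = 92.69 MPa.
For a solid shaft σ_b = 32M/(πd³) and τ = 16T/(πd³), so the von Mises stress is σ' = (16/πd³)·√(4M²+3T²).
√(4M²+3T²) = √(4×(272000)² + 3×(490000)²) = 1.008×10^6 N·mm.
d³ = 16×1.008×10^6/(π×92.69) = 55390 mm³.
d = 38.12 mm.

d = 38.1 mm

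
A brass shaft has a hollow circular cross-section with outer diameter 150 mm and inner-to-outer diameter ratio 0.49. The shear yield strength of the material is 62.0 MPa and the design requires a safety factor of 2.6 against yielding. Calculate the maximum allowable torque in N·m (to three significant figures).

τ_allow = 62.0/2.6 = 23.85 MPa.
For a hollow shaft T_allow = τ_allow·πd_o³(1−k⁴)/16 with 1−k⁴ = 0.9424, so πd_o³(1−k⁴)/16 = 624500 mm³.
T_allow = 23.85×624500 = 1.489×10^7 N·mm = 14890 N·m.

T_allow = 14900 N·m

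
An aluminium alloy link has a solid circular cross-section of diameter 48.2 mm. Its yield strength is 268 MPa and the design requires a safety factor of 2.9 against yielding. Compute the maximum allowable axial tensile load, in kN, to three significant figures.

F_allow = 169 kN

σ_allow = 268/2.9 = 92.41 MPa.
A = πd²/4 = π×48.2²/4 = 1825 mm².
F_allow = σ_allow × A = 92.41×1825 = 168600 N.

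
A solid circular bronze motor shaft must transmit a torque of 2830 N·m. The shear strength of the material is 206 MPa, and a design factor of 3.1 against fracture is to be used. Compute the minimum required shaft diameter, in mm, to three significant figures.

Allowable shear stress τ_allow = 206/3.1 = 66.45 MPa.
For a solid shaft τ = 16T/(πd³), so d³ = 16T/(π τ_allow) = 16×2830000/(π×66.45) = 216900 mm³.
d = (216900)^(1/3) = 60.08 mm.

d = 60.1 mm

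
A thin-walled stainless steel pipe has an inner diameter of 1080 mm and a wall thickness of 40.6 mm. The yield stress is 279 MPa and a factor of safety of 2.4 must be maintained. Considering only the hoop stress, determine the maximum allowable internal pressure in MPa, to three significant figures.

p_allow = 8.74 MPa

σ_allow = 279/2.4 = 116.2 MPa.
σ_h = pD/(2t) → p_allow = 2σ_allow t/D = 2×116.2×40.6/1080 = 8.740 MPa.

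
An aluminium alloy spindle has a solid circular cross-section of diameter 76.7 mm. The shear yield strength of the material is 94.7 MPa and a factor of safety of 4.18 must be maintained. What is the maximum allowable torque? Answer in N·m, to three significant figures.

τ_allow = 94.7/4.18 = 22.66 MPa.
For a solid shaft T_allow = τ_allow·πd³/16; πd³/16 = π×76.7³/16 = 88600 mm³.
T_allow = 22.66×88600 = 2.007×10^6 N·mm = 2007 N·m.

T_allow = 2010 N·m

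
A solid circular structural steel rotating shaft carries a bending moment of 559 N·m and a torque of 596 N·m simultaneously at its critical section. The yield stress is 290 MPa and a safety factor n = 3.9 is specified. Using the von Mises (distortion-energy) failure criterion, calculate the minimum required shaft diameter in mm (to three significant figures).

d = 47.1 mm

σ_allow = σ_y/n = 290/3.9 = 74.36 MPa.
For a solid shaft σ_b = 32M/(πd³) and τ = 16T/(πd³), so the von Mises stress is σ' = (16/πd³)·√(4M²+3T²).
√(4M²+3T²) = √(4×(559000)² + 3×(596000)²) = 1.522×10^6 N·mm.
d³ = 16×1.522×10^6/(π×74.36) = 104200 mm³.
d = 47.06 mm.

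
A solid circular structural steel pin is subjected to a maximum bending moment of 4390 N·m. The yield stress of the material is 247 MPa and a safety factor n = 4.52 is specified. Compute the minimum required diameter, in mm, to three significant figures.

σ_allow = 247/4.52 = 54.65 MPa.
For a solid circular section σ = 32M/(πd³), so d³ = 32M/(π σ_allow) = 32×4390000/(π×54.65) = 818300 mm³.
d = 93.53 mm.

d = 93.5 mm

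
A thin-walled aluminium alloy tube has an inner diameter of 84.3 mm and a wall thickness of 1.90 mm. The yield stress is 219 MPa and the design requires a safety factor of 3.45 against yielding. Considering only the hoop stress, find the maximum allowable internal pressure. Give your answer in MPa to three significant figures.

σ_allow = 219/3.45 = 63.48 MPa.
σ_h = pD/(2t) → p_allow = 2σ_allow t/D = 2×63.48×1.90/84.3 = 2.861 MPa.

p_allow = 2.86 MPa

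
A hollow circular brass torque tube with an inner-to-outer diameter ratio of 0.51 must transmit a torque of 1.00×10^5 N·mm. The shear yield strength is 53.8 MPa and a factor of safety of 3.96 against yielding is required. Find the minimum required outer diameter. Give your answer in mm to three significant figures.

d_o = 34.3 mm

τ_allow = 53.8/3.96 = 13.59 MPa.
For a hollow shaft τ = 16T/[πd_o³(1−k⁴)] with k = 0.51, so 1−k⁴ = 0.9323.
d_o³ = 16T/[π τ_allow (1−k⁴)] = 16×100000/(π×13.59×0.9323) = 40210 mm³.
d_o = 34.26 mm.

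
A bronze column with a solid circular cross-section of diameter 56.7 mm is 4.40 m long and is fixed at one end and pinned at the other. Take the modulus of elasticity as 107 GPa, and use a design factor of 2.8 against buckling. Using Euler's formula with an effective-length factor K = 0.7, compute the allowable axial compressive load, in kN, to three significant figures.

I = πd⁴/64 = π×56.7⁴/64 = 507300 mm⁴.
Effective length L_e = KL = 0.7×4.40 m = 3080 mm.
Euler critical load P_cr = π²EI/L_e² = π²×107000×507300/3080² = 56480 N.
P_allow = P_cr/n = 56480/2.8 = 20170 N.

P_allow = 20.2 kN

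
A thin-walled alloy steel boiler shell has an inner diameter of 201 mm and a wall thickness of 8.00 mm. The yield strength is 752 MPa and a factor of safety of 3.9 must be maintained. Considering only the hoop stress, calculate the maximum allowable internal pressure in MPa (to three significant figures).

p_allow = 15.3 MPa

σ_allow = 752/3.9 = 192.8 MPa.
σ_h = pD/(2t) → p_allow = 2σ_allow t/D = 2×192.8×8.00/201 = 15.35 MPa.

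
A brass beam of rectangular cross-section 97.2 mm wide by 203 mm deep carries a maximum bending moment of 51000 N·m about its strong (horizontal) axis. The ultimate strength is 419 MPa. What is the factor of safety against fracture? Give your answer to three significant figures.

n = 5.48

Section modulus S = bh²/6 = 97.2×203²/6 = 667600 mm³.
σ = M/S = 5.1000×10^7/667600 = 76.39 MPa.
n = 419/76.39 = 5.485.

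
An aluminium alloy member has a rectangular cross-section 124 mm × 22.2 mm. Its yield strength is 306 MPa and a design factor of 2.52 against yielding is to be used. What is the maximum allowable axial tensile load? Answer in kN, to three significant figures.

σ_allow = 306/2.52 = 121.4 MPa.
A = 124×22.2 = 2753 mm².
F_allow = σ_allow × A = 121.4×2753 = 334300 N.

F_allow = 334 kN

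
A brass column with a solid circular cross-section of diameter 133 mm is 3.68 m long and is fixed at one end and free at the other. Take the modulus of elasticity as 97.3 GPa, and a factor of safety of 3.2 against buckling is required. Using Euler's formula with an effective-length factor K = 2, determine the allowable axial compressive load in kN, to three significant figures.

P_allow = 85.1 kN

I = πd⁴/64 = π×133⁴/64 = 1.536×10^7 mm⁴.
Effective length L_e = KL = 2×3.68 m = 7360 mm.
Euler critical load P_cr = π²EI/L_e² = π²×97300×1.536×10^7/7360² = 272300 N.
P_allow = P_cr/n = 272300/3.2 = 85090 N.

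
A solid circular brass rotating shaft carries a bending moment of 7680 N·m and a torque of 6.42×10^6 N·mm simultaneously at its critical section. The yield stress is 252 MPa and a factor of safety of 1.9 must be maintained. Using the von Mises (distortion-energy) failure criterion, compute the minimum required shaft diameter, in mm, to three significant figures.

d = 90.0 mm

σ_allow = σ_y/n = 252/1.9 = 132.6 MPa.
For a solid shaft σ_b = 32M/(πd³) and τ = 16T/(πd³), so the von Mises stress is σ' = (16/πd³)·√(4M²+3T²).
√(4M²+3T²) = √(4×(7.680×10^6)² + 3×(6.420×10^6)²) = 1.896×10^7 N·mm.
d³ = 16×1.896×10^7/(π×132.6) = 728100 mm³.
d = 89.96 mm.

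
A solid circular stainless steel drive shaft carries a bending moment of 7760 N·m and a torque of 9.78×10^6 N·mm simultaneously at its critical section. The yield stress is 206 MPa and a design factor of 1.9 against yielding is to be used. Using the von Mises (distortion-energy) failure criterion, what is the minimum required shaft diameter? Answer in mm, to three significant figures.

σ_allow = σ_y/n = 206/1.9 = 108.4 MPa.
For a solid shaft σ_b = 32M/(πd³) and τ = 16T/(πd³), so the von Mises stress is σ' = (16/πd³)·√(4M²+3T²).
√(4M²+3T²) = √(4×(7.760×10^6)² + 3×(9.780×10^6)²) = 2.297×10^7 N·mm.
d³ = 16×2.297×10^7/(π×108.4) = 1.079×10^6 mm³.
d = 102.6 mm.

d = 103 mm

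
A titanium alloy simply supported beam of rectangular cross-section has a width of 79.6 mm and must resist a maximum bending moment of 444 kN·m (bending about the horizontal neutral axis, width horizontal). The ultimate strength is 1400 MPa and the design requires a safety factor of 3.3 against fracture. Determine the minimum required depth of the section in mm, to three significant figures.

h = 281 mm

σ_allow = 1400/3.3 = 424.2 MPa.
For a rectangular section σ = 6M/(bh²), so h² = 6M/(b σ_allow) = 6×4.4400×10^8/(79.6×424.2) = 78890 mm².
h = 280.9 mm.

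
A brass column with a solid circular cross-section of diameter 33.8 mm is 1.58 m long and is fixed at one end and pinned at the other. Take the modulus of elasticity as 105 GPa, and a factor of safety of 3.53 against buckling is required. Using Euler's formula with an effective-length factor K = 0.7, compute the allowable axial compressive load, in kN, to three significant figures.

I = πd⁴/64 = π×33.8⁴/64 = 64070 mm⁴.
Effective length L_e = KL = 0.7×1.58 m = 1106 mm.
Euler critical load P_cr = π²EI/L_e² = π²×105000×64070/1106² = 54280 N.
P_allow = P_cr/n = 54280/3.53 = 15380 N.

P_allow = 15.4 kN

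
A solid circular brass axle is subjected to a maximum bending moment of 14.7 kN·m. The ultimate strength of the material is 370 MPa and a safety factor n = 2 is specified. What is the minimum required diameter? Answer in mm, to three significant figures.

σ_allow = 370/2 = 185.0 MPa.
For a solid circular section σ = 32M/(πd³), so d³ = 32M/(π σ_allow) = 32×1.4700×10^7/(π×185.0) = 809400 mm³.
d = 93.19 mm.

d = 93.2 mm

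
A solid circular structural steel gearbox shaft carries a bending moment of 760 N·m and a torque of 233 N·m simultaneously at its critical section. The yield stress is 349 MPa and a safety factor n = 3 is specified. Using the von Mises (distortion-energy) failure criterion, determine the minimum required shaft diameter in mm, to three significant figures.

σ_allow = σ_y/n = 349/3 = 116.3 MPa.
For a solid shaft σ_b = 32M/(πd³) and τ = 16T/(πd³), so the von Mises stress is σ' = (16/πd³)·√(4M²+3T²).
√(4M²+3T²) = √(4×(760000)² + 3×(233000)²) = 1.573×10^6 N·mm.
d³ = 16×1.573×10^6/(π×116.3) = 68850 mm³.
d = 40.99 mm.

d = 41.0 mm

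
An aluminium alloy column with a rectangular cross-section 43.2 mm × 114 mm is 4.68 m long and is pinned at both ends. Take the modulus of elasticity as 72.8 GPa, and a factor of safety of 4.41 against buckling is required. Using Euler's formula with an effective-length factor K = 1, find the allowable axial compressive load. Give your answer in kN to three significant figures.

Buckling occurs about the weak axis: I_min = h·b³/12 = 114×43.2³/12 = 765900 mm⁴ (b = 43.2 mm is the smaller dimension).
Effective length L_e = KL = 1×4.68 m = 4680 mm.
Euler critical load P_cr = π²EI/L_e² = π²×72800×765900/4680² = 25130 N.
P_allow = P_cr/n = 25130/4.41 = 5697 N.

P_allow = 5.70 kN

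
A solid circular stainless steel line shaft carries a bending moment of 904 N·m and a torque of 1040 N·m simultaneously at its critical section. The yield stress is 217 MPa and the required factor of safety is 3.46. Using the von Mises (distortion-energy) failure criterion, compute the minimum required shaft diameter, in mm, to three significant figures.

d = 59.2 mm

σ_allow = σ_y/n = 217/3.46 = 62.72 MPa.
For a solid shaft σ_b = 32M/(πd³) and τ = 16T/(πd³), so the von Mises stress is σ' = (16/πd³)·√(4M²+3T²).
√(4M²+3T²) = √(4×(904000)² + 3×(1.040×10^6)²) = 2.552×10^6 N·mm.
d³ = 16×2.552×10^6/(π×62.72) = 207300 mm³.
d = 59.18 mm.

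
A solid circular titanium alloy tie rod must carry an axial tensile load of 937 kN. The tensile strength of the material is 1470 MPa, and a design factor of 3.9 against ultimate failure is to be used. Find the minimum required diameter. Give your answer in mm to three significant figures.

d = 56.3 mm

Allowable stress σ_allow = 1470/3.9 = 376.9 MPa.
Required area A = F/σ_allow = 937000/376.9 = 2486 mm².
A = πd²/4 → d = √(4A/π) = 56.26 mm.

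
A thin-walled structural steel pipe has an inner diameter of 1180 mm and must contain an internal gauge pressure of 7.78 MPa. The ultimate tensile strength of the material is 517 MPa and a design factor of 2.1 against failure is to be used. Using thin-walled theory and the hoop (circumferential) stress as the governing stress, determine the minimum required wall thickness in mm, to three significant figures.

σ_allow = 517/2.1 = 246.2 MPa.
Hoop stress σ_h = pD/(2t), so t = pD/(2σ_allow) = 7.78×1180/(2×246.2) = 18.64 mm.

t = 18.6 mm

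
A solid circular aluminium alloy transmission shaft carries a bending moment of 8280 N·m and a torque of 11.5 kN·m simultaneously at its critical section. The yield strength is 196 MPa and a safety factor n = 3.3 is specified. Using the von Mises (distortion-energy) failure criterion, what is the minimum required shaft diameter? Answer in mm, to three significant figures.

σ_allow = σ_y/n = 196/3.3 = 59.39 MPa.
For a solid shaft σ_b = 32M/(πd³) and τ = 16T/(πd³), so the von Mises stress is σ' = (16/πd³)·√(4M²+3T²).
√(4M²+3T²) = √(4×(8.280×10^6)² + 3×(1.150×10^7)²) = 2.590×10^7 N·mm.
d³ = 16×2.590×10^7/(π×59.39) = 2.221×10^6 mm³.
d = 130.5 mm.

d = 130 mm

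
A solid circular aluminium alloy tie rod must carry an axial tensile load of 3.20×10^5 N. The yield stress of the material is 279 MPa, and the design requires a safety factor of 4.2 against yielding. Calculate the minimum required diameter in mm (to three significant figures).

d = 78.3 mm

Allowable stress σ_allow = 279/4.2 = 66.43 MPa.
Required area A = F/σ_allow = 320000/66.43 = 4817 mm².
A = πd²/4 → d = √(4A/π) = 78.32 mm.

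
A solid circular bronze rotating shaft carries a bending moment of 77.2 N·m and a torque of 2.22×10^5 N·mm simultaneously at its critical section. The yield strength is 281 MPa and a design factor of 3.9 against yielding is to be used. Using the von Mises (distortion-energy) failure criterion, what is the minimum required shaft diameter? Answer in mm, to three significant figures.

d = 30.8 mm

σ_allow = σ_y/n = 281/3.9 = 72.05 MPa.
For a solid shaft σ_b = 32M/(πd³) and τ = 16T/(πd³), so the von Mises stress is σ' = (16/πd³)·√(4M²+3T²).
√(4M²+3T²) = √(4×(77200)² + 3×(222000)²) = 414400 N·mm.
d³ = 16×414400/(π×72.05) = 29290 mm³.
d = 30.82 mm.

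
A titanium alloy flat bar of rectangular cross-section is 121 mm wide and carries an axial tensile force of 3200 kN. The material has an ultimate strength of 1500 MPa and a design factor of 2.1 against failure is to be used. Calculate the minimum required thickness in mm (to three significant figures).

t = 37.0 mm

σ_allow = 1500/2.1 = 714.3 MPa.
Required area A = F/σ_allow = 3200000/714.3 = 4480 mm².
t = A/w = 4480/121 = 37.02 mm.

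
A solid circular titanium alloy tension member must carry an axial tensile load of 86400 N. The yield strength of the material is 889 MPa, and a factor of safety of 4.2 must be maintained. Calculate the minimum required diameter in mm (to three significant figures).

Allowable stress σ_allow = 889/4.2 = 211.7 MPa.
Required area A = F/σ_allow = 86400/211.7 = 408.2 mm².
A = πd²/4 → d = √(4A/π) = 22.80 mm.

d = 22.8 mm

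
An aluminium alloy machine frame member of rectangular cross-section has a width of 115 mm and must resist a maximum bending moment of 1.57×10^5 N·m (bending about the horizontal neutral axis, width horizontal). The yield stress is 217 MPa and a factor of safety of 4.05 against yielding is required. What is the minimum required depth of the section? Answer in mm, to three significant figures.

σ_allow = 217/4.05 = 53.58 MPa.
For a rectangular section σ = 6M/(bh²), so h² = 6M/(b σ_allow) = 6×1.5700×10^8/(115×53.58) = 152900 mm².
h = 391.0 mm.

h = 391 mm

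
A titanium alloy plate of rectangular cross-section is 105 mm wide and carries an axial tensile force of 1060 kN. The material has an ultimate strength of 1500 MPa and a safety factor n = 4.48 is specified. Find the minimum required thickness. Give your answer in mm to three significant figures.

σ_allow = 1500/4.48 = 334.8 MPa.
Required area A = F/σ_allow = 1060000/334.8 = 3166 mm².
t = A/w = 3166/105 = 30.15 mm.

t = 30.2 mm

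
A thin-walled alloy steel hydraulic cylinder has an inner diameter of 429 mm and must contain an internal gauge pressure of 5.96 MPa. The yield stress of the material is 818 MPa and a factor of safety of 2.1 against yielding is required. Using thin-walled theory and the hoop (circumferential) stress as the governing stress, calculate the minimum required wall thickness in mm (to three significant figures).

σ_allow = 818/2.1 = 389.5 MPa.
Hoop stress σ_h = pD/(2t), so t = pD/(2σ_allow) = 5.96×429/(2×389.5) = 3.282 mm.

t = 3.28 mm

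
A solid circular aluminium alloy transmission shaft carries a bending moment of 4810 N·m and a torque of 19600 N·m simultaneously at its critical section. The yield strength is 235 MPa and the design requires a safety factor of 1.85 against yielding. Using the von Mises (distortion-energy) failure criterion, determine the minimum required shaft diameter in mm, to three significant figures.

d = 112 mm

σ_allow = σ_y/n = 235/1.85 = 127.0 MPa.
For a solid shaft σ_b = 32M/(πd³) and τ = 16T/(πd³), so the von Mises stress is σ' = (16/πd³)·√(4M²+3T²).
√(4M²+3T²) = √(4×(4.810×10^6)² + 3×(1.960×10^7)²) = 3.528×10^7 N·mm.
d³ = 16×3.528×10^7/(π×127.0) = 1.415×10^6 mm³.
d = 112.3 mm.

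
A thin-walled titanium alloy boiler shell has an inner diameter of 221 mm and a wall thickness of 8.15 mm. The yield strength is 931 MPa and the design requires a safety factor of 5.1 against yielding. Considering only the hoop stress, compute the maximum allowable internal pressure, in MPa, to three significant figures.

σ_allow = 931/5.1 = 182.5 MPa.
σ_h = pD/(2t) → p_allow = 2σ_allow t/D = 2×182.5×8.15/221 = 13.46 MPa.

p_allow = 13.5 MPa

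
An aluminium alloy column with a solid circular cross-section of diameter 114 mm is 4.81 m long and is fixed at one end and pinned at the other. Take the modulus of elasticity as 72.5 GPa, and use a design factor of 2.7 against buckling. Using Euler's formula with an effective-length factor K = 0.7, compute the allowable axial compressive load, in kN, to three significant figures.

P_allow = 194 kN

I = πd⁴/64 = π×114⁴/64 = 8.291×10^6 mm⁴.
Effective length L_e = KL = 0.7×4.81 m = 3367 mm.
Euler critical load P_cr = π²EI/L_e² = π²×72500×8.291×10^6/3367² = 523300 N.
P_allow = P_cr/n = 523300/2.7 = 193800 N.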